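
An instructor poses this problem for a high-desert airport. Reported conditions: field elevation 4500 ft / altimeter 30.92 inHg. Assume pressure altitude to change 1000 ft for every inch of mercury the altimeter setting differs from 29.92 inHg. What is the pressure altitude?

Pressure correction = (29.92 − 30.92) × 1000 = -1000 ft.
Pressure altitude = 4500 + (-1000) = 3500 ft.

3500 ft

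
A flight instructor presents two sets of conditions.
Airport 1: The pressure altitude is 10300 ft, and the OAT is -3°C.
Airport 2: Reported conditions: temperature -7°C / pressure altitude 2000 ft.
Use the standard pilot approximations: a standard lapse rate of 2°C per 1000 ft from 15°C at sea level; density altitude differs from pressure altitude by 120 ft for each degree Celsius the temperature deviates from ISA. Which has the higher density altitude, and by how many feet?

Airport 1 by 10772 ft

Airport 1: ISA temp = -5.6°C, deviation +2.6°C, DA = 10300 + 120 × 2.6 = 10612 ft.
Airport 2: ISA temp = 11°C, deviation -18°C, DA = 2000 + 120 × (-18) = -160 ft.
Airport 1 is higher by 10612 − (-160) = 10772 ft.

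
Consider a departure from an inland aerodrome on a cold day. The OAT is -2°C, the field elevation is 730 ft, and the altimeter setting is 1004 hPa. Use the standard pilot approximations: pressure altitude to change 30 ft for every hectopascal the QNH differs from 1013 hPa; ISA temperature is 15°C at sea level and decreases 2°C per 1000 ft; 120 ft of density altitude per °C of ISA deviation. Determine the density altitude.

-800 ft

Pressure altitude = 730 + (1013 − 1004) × 30 = 730 + (+270) = 1000 ft.
ISA temperature at 1000 ft = 15 − 2 × (1000/1000) = 13°C.
ISA deviation = -2 − 13 = -15°C.
Density altitude = 1000 + 120 × (-15) = -800 ft.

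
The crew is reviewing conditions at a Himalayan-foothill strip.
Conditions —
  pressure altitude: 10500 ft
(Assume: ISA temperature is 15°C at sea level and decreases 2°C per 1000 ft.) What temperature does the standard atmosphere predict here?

ISA temperature = 15 − 2 × (10500/1000) = 15 − 21 = -6°C.

-6°C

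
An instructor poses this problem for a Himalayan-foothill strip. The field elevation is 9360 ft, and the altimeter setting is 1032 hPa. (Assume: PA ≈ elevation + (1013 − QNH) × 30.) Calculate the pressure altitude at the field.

8790 ft

Pressure correction = (1013 − 1032) × 30 = -570 ft.
Pressure altitude = 9360 + (-570) = 8790 ft.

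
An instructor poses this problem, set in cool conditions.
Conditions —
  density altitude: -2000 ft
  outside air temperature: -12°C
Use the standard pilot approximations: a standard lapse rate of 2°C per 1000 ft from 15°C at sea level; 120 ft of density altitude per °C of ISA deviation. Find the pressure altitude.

1000 ft

DA = PA + 120 × (OAT − (15 − 2·PA/1000)) = PA + 120·OAT − 1800 + 0.24·PA = 1.24·PA + 120·OAT − 1800.
So 1.24·PA = -2000 − 120 × (-12) + 1800 = 1240.
PA = 1240 / 1.24 = 1000 ft.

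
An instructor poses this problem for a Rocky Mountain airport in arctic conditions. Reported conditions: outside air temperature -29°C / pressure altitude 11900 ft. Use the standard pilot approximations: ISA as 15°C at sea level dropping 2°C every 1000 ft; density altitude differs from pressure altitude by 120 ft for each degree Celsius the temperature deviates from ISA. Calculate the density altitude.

ISA temperature at 11900 ft = 15 − 2 × (11900/1000) = -8.8°C.
ISA deviation = -29 − (-8.8) = -20.2°C.
Density altitude = 11900 + 120 × (-20.2) = 11900 + (-2424) = 9476 ft.

9476 ft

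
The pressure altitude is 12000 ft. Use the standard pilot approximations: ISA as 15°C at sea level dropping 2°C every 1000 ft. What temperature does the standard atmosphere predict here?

ISA temperature = 15 − 2 × (12000/1000) = 15 − 24 = -9°C.

-9°C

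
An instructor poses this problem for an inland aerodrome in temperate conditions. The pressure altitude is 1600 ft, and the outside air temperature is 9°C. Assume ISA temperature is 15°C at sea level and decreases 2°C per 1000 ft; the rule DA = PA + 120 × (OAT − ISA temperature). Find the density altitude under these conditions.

1264 ft

ISA temperature at 1600 ft = 15 − 2 × (1600/1000) = 11.8°C.
ISA deviation = 9 − 11.8 = -2.8°C.
Density altitude = 1600 + 120 × (-2.8) = 1600 + (-336) = 1264 ft.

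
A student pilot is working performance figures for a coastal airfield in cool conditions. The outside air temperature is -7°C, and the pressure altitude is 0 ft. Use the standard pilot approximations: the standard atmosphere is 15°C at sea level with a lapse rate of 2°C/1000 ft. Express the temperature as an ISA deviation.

ISA temperature at 0 ft = 15 − 2 × (0/1000) = 15°C.
Deviation = OAT − ISA = -7 − 15 = -22°C.

ISA-22°C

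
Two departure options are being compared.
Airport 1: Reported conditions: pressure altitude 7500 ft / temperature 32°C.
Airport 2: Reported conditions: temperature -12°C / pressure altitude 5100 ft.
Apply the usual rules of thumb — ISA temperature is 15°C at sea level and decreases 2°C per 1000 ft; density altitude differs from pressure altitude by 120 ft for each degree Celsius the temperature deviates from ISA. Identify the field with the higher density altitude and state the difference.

Airport 1: ISA temp = 0°C, deviation +32°C, DA = 7500 + 120 × 32 = 11340 ft.
Airport 2: ISA temp = 4.8°C, deviation -16.8°C, DA = 5100 + 120 × (-16.8) = 3084 ft.
Airport 1 is higher by 11340 − 3084 = 8256 ft.

Airport 1 by 8256 ft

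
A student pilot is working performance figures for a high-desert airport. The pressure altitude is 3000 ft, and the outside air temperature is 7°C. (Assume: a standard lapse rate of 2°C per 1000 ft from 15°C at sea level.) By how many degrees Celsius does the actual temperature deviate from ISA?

ISA-2°C

ISA temperature at 3000 ft = 15 − 2 × (3000/1000) = 9°C.
Deviation = OAT − ISA = 7 − 9 = -2°C.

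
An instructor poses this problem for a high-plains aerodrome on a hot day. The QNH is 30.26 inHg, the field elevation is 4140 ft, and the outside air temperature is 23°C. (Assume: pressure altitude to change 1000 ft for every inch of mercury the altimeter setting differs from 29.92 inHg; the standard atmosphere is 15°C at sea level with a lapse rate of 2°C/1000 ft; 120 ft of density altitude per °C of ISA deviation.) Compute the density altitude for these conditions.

5672 ft

Pressure altitude = 4140 + (29.92 − 30.26) × 1000 = 4140 + (-340) = 3800 ft.
ISA temperature at 3800 ft = 15 − 2 × (3800/1000) = 7.4°C.
ISA deviation = 23 − 7.4 = +15.6°C.
Density altitude = 3800 + 120 × (15.6) = 5672 ft.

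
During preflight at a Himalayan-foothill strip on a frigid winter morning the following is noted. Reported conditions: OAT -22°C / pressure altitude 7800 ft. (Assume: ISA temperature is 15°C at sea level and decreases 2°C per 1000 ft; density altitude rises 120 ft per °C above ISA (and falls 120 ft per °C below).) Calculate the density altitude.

5232 ft

ISA temperature at 7800 ft = 15 − 2 × (7800/1000) = -0.6°C.
ISA deviation = -22 − (-0.6) = -21.4°C.
Density altitude = 7800 + 120 × (-21.4) = 7800 + (-2568) = 5232 ft.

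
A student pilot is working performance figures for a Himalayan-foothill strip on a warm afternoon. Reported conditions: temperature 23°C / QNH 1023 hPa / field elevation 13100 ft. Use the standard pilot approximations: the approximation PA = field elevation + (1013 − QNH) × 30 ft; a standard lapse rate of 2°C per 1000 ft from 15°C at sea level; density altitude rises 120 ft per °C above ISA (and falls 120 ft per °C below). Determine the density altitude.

Pressure altitude = 13100 + (1013 − 1023) × 30 = 13100 + (-300) = 12800 ft.
ISA temperature at 12800 ft = 15 − 2 × (12800/1000) = -10.6°C.
ISA deviation = 23 − (-10.6) = +33.6°C.
Density altitude = 12800 + 120 × (33.6) = 16832 ft.

16832 ft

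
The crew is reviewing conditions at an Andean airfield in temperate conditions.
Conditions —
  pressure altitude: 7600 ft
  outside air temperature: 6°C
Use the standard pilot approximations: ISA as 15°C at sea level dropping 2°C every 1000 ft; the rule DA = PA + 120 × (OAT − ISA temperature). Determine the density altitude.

8344 ft

ISA temperature at 7600 ft = 15 − 2 × (7600/1000) = -0.2°C.
ISA deviation = 6 − (-0.2) = +6.2°C.
Density altitude = 7600 + 120 × (6.2) = 7600 + (+744) = 8344 ft.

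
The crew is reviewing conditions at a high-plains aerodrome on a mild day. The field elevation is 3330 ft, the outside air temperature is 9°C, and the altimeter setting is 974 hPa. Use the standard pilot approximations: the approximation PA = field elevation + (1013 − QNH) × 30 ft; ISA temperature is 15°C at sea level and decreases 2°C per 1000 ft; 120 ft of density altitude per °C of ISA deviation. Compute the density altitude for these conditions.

Pressure altitude = 3330 + (1013 − 974) × 30 = 3330 + (+1170) = 4500 ft.
ISA temperature at 4500 ft = 15 − 2 × (4500/1000) = 6°C.
ISA deviation = 9 − 6 = +3°C.
Density altitude = 4500 + 120 × (3) = 4860 ft.

4860 ft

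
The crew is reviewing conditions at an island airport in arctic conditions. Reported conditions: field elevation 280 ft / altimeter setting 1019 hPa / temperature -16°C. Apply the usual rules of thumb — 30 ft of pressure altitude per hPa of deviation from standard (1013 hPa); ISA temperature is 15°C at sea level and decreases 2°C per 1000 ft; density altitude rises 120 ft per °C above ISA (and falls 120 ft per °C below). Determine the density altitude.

Pressure altitude = 280 + (1013 − 1019) × 30 = 280 + (-180) = 100 ft.
ISA temperature at 100 ft = 15 − 2 × (100/1000) = 14.8°C.
ISA deviation = -16 − 14.8 = -30.8°C.
Density altitude = 100 + 120 × (-30.8) = -3596 ft.

-3596 ft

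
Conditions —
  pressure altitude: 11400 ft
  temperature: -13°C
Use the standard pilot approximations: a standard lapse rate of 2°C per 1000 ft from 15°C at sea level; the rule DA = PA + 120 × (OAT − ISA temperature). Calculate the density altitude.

10776 ft

ISA temperature at 11400 ft = 15 − 2 × (11400/1000) = -7.8°C.
ISA deviation = -13 − (-7.8) = -5.2°C.
Density altitude = 11400 + 120 × (-5.2) = 11400 + (-624) = 10776 ft.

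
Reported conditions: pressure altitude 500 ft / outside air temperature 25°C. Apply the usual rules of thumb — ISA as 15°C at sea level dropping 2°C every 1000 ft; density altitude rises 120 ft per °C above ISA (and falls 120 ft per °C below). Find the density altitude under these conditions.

1820 ft

ISA temperature at 500 ft = 15 − 2 × (500/1000) = 14°C.
ISA deviation = 25 − 14 = +11°C.
Density altitude = 500 + 120 × (11) = 500 + (+1320) = 1820 ft.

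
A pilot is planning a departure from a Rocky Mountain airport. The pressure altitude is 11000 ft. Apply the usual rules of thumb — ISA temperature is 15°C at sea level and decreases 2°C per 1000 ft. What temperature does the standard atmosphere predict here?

ISA temperature = 15 − 2 × (11000/1000) = 15 − 22 = -7°C.

-7°C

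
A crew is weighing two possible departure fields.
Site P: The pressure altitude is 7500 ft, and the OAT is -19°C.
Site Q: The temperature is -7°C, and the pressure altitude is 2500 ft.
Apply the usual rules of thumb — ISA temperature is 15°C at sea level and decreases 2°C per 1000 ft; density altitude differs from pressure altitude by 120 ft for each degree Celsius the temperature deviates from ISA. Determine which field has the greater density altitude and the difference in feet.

Site P: ISA temp = 0°C, deviation -19°C, DA = 7500 + 120 × (-19) = 5220 ft.
Site Q: ISA temp = 10°C, deviation -17°C, DA = 2500 + 120 × (-17) = 460 ft.
Site P is higher by 5220 − 460 = 4760 ft.

Site P by 4760 ft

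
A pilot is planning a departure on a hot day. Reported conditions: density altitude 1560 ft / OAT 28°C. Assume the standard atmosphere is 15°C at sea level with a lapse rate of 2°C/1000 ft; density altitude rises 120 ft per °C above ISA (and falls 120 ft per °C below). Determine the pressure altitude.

DA = PA + 120 × (OAT − (15 − 2·PA/1000)) = PA + 120·OAT − 1800 + 0.24·PA = 1.24·PA + 120·OAT − 1800.
So 1.24·PA = 1560 − 120 × 28 + 1800 = 0.
PA = 0 / 1.24 = 0 ft.

0 ft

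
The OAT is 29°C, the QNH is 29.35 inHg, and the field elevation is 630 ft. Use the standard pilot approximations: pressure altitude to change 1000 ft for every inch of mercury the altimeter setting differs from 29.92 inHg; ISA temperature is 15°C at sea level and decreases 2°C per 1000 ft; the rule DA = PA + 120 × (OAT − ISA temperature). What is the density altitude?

Pressure altitude = 630 + (29.92 − 29.35) × 1000 = 630 + (+570) = 1200 ft.
ISA temperature at 1200 ft = 15 − 2 × (1200/1000) = 12.6°C.
ISA deviation = 29 − 12.6 = +16.4°C.
Density altitude = 1200 + 120 × (16.4) = 3168 ft.

3168 ft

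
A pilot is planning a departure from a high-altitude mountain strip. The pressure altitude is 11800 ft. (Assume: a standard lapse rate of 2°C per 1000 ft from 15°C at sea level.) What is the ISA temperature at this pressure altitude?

ISA temperature = 15 − 2 × (11800/1000) = 15 − 23.6 = -8.6°C.

-8.6°C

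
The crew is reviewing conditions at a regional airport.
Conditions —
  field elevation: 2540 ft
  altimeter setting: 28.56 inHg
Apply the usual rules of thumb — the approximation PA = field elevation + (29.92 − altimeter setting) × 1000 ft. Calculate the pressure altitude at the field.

Pressure correction = (29.92 − 28.56) × 1000 = +1360 ft.
Pressure altitude = 2540 + (+1360) = 3900 ft.

3900 ft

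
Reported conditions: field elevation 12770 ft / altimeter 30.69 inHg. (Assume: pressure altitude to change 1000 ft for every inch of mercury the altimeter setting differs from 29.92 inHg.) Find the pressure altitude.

Pressure correction = (29.92 − 30.69) × 1000 = -770 ft.
Pressure altitude = 12770 + (-770) = 12000 ft.

12000 ft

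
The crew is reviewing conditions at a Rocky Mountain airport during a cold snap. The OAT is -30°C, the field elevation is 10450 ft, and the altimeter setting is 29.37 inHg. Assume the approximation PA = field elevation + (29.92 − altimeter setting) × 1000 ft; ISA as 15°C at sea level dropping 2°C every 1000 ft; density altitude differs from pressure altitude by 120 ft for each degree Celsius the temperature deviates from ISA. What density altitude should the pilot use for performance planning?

8240 ft

Pressure altitude = 10450 + (29.92 − 29.37) × 1000 = 10450 + (+550) = 11000 ft.
ISA temperature at 11000 ft = 15 − 2 × (11000/1000) = -7°C.
ISA deviation = -30 − (-7) = -23°C.
Density altitude = 11000 + 120 × (-23) = 8240 ft.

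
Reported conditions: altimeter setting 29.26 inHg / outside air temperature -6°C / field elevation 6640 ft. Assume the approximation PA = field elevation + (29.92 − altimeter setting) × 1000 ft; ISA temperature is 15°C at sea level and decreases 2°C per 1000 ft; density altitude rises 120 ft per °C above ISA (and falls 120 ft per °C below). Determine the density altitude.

6532 ft

Pressure altitude = 6640 + (29.92 − 29.26) × 1000 = 6640 + (+660) = 7300 ft.
ISA temperature at 7300 ft = 15 − 2 × (7300/1000) = 0.4°C.
ISA deviation = -6 − 0.4 = -6.4°C.
Density altitude = 7300 + 120 × (-6.4) = 6532 ft.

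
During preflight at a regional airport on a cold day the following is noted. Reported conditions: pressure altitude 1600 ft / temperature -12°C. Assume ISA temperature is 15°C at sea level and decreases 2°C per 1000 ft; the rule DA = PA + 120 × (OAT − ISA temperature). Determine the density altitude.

ISA temperature at 1600 ft = 15 − 2 × (1600/1000) = 11.8°C.
ISA deviation = -12 − 11.8 = -23.8°C.
Density altitude = 1600 + 120 × (-23.8) = 1600 + (-2856) = -1256 ft.

-1256 ft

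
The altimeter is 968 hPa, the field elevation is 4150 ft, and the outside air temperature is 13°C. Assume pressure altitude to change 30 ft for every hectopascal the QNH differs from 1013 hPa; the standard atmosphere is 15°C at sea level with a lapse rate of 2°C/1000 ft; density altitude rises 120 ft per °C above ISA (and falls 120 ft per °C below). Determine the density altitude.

Pressure altitude = 4150 + (1013 − 968) × 30 = 4150 + (+1350) = 5500 ft.
ISA temperature at 5500 ft = 15 − 2 × (5500/1000) = 4°C.
ISA deviation = 13 − 4 = +9°C.
Density altitude = 5500 + 120 × (9) = 6580 ft.

6580 ft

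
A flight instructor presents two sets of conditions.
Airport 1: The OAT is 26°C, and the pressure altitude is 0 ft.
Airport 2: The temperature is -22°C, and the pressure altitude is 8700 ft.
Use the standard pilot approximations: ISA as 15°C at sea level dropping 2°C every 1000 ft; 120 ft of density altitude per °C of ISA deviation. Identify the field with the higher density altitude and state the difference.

Airport 2 by 5028 ft

Airport 1: ISA temp = 15°C, deviation +11°C, DA = 0 + 120 × 11 = 1320 ft.
Airport 2: ISA temp = -2.4°C, deviation -19.6°C, DA = 8700 + 120 × (-19.6) = 6348 ft.
Airport 2 is higher by 6348 − 1320 = 5028 ft.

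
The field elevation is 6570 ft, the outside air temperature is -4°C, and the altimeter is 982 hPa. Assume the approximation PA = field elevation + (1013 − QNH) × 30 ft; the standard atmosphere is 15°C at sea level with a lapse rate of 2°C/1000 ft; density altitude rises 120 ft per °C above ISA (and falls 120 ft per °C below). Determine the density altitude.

7020 ft

Pressure altitude = 6570 + (1013 − 982) × 30 = 6570 + (+930) = 7500 ft.
ISA temperature at 7500 ft = 15 − 2 × (7500/1000) = 0°C.
ISA deviation = -4 − 0 = -4°C.
Density altitude = 7500 + 120 × (-4) = 7020 ft.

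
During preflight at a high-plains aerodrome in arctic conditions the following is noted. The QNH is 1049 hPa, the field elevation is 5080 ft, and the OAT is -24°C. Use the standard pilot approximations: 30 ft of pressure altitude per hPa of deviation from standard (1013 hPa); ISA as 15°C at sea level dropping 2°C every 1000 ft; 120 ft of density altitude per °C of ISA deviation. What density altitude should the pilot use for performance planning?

280 ft

Pressure altitude = 5080 + (1013 − 1049) × 30 = 5080 + (-1080) = 4000 ft.
ISA temperature at 4000 ft = 15 − 2 × (4000/1000) = 7°C.
ISA deviation = -24 − 7 = -31°C.
Density altitude = 4000 + 120 × (-31) = 280 ft.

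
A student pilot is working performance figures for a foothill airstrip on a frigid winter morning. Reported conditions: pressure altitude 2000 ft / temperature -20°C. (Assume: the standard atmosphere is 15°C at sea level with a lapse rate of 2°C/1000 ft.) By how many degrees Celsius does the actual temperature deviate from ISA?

ISA temperature at 2000 ft = 15 − 2 × (2000/1000) = 11°C.
Deviation = OAT − ISA = -20 − 11 = -31°C.

ISA-31°C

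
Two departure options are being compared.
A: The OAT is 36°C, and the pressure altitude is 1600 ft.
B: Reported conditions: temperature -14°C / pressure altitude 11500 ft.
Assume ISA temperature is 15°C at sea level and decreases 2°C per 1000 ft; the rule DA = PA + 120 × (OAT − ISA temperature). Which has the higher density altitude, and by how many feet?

A: ISA temp = 11.8°C, deviation +24.2°C, DA = 1600 + 120 × 24.2 = 4504 ft.
B: ISA temp = -8°C, deviation -6°C, DA = 11500 + 120 × (-6) = 10780 ft.
B is higher by 10780 − 4504 = 6276 ft.

B by 6276 ft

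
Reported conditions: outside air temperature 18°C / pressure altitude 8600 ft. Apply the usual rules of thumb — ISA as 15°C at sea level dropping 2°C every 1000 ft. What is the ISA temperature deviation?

ISA temperature at 8600 ft = 15 − 2 × (8600/1000) = -2.2°C.
Deviation = OAT − ISA = 18 − (-2.2) = +20.2°C.

ISA+20.2°C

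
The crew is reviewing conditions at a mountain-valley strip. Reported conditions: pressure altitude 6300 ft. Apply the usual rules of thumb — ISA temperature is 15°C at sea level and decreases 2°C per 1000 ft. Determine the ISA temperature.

2.4°C

ISA temperature = 15 − 2 × (6300/1000) = 15 − 12.6 = 2.4°C.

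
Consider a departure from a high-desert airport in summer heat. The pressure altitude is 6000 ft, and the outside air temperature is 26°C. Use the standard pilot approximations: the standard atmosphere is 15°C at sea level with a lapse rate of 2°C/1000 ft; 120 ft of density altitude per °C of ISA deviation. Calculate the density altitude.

ISA temperature at 6000 ft = 15 − 2 × (6000/1000) = 3°C.
ISA deviation = 26 − 3 = +23°C.
Density altitude = 6000 + 120 × (23) = 6000 + (+2760) = 8760 ft.

8760 ft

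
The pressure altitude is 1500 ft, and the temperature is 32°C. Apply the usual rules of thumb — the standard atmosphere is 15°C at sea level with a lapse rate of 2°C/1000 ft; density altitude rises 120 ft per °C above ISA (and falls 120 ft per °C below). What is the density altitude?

ISA temperature at 1500 ft = 15 − 2 × (1500/1000) = 12°C.
ISA deviation = 32 − 12 = +20°C.
Density altitude = 1500 + 120 × (20) = 1500 + (+2400) = 3900 ft.

3900 ft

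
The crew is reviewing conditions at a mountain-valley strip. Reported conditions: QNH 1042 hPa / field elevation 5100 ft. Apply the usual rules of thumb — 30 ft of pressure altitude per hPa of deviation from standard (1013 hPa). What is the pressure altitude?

4230 ft

Pressure correction = (1013 − 1042) × 30 = -870 ft.
Pressure altitude = 5100 + (-870) = 4230 ft.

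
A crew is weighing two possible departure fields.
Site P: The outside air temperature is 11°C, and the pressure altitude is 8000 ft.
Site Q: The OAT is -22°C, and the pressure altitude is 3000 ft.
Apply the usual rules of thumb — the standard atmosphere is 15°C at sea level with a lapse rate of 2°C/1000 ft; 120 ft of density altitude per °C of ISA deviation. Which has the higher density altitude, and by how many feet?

Site P: ISA temp = -1°C, deviation +12°C, DA = 8000 + 120 × 12 = 9440 ft.
Site Q: ISA temp = 9°C, deviation -31°C, DA = 3000 + 120 × (-31) = -720 ft.
Site P is higher by 9440 − (-720) = 10160 ft.

Site P by 10160 ft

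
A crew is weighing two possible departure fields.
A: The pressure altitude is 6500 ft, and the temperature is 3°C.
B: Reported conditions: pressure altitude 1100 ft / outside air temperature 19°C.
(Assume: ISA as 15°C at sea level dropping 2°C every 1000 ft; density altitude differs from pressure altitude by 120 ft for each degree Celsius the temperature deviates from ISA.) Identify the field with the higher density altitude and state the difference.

A by 4776 ft

A: ISA temp = 2°C, deviation +1°C, DA = 6500 + 120 × 1 = 6620 ft.
B: ISA temp = 12.8°C, deviation +6.2°C, DA = 1100 + 120 × 6.2 = 1844 ft.
A is higher by 6620 − 1844 = 4776 ft.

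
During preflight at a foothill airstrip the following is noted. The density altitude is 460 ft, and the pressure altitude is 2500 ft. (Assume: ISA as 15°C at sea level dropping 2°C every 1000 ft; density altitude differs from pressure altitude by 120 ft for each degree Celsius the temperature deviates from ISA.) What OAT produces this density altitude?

-7°C

Density altitude − pressure altitude = 460 − 2500 = -2040 ft.
At 120 ft/°C that is an ISA deviation of -2040/120 = -17°C.
ISA temperature at 2500 ft = 15 − 2 × (2500/1000) = 10°C.
OAT = ISA + deviation = 10 + (-17) = -7°C.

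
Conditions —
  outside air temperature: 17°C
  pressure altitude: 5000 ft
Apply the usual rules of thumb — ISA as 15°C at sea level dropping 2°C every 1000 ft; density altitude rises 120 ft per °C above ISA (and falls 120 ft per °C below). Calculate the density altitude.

6440 ft

ISA temperature at 5000 ft = 15 − 2 × (5000/1000) = 5°C.
ISA deviation = 17 − 5 = +12°C.
Density altitude = 5000 + 120 × (12) = 5000 + (+1440) = 6440 ft.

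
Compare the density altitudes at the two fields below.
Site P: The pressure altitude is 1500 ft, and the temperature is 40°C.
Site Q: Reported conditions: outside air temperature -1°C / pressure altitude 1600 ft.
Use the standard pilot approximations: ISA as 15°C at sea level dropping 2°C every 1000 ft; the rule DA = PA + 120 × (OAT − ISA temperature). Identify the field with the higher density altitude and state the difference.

Site P by 4796 ft

Site P: ISA temp = 12°C, deviation +28°C, DA = 1500 + 120 × 28 = 4860 ft.
Site Q: ISA temp = 11.8°C, deviation -12.8°C, DA = 1600 + 120 × (-12.8) = 64 ft.
Site P is higher by 4860 − 64 = 4796 ft.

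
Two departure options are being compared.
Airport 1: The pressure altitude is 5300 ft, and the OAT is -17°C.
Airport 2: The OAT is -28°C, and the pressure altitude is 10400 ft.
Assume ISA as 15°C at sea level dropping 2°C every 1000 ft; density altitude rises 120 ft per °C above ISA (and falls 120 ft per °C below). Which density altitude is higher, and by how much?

Airport 1: ISA temp = 4.4°C, deviation -21.4°C, DA = 5300 + 120 × (-21.4) = 2732 ft.
Airport 2: ISA temp = -5.8°C, deviation -22.2°C, DA = 10400 + 120 × (-22.2) = 7736 ft.
Airport 2 is higher by 7736 − 2732 = 5004 ft.

Airport 2 by 5004 ft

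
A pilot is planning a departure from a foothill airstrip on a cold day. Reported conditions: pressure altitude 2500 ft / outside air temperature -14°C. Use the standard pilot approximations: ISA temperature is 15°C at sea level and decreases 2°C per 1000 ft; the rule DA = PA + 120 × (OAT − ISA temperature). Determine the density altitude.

-380 ft

ISA temperature at 2500 ft = 15 − 2 × (2500/1000) = 10°C.
ISA deviation = -14 − 10 = -24°C.
Density altitude = 2500 + 120 × (-24) = 2500 + (-2880) = -380 ft.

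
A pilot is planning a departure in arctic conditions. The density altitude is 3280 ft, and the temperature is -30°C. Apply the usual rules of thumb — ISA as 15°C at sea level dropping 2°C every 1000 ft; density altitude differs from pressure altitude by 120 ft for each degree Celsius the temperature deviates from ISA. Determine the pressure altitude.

DA = PA + 120 × (OAT − (15 − 2·PA/1000)) = PA + 120·OAT − 1800 + 0.24·PA = 1.24·PA + 120·OAT − 1800.
So 1.24·PA = 3280 − 120 × (-30) + 1800 = 8680.
PA = 8680 / 1.24 = 7000 ft.

7000 ft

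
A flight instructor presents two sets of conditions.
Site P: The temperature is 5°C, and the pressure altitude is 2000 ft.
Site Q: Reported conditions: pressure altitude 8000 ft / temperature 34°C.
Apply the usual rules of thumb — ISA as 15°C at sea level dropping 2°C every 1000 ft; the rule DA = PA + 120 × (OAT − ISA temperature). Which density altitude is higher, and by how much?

Site P: ISA temp = 11°C, deviation -6°C, DA = 2000 + 120 × (-6) = 1280 ft.
Site Q: ISA temp = -1°C, deviation +35°C, DA = 8000 + 120 × 35 = 12200 ft.
Site Q is higher by 12200 − 1280 = 10920 ft.

Site Q by 10920 ft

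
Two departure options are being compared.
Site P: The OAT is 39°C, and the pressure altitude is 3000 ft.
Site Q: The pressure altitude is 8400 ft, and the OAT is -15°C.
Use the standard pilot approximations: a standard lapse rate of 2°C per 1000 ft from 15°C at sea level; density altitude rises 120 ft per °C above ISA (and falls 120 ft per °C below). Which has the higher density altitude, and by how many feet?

Site Q by 216 ft

Site P: ISA temp = 9°C, deviation +30°C, DA = 3000 + 120 × 30 = 6600 ft.
Site Q: ISA temp = -1.8°C, deviation -13.2°C, DA = 8400 + 120 × (-13.2) = 6816 ft.
Site Q is higher by 6816 − 6600 = 216 ft.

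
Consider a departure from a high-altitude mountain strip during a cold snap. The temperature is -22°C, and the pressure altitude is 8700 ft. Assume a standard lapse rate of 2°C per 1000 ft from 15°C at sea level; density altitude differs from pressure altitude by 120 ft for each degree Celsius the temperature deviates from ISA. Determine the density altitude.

ISA temperature at 8700 ft = 15 − 2 × (8700/1000) = -2.4°C.
ISA deviation = -22 − (-2.4) = -19.6°C.
Density altitude = 8700 + 120 × (-19.6) = 8700 + (-2352) = 6348 ft.

6348 ft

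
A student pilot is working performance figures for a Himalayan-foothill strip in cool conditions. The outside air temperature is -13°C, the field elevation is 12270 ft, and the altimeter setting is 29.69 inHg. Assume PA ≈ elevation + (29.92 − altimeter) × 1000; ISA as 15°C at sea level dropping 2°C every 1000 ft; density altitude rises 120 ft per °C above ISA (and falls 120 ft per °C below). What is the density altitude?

Pressure altitude = 12270 + (29.92 − 29.69) × 1000 = 12270 + (+230) = 12500 ft.
ISA temperature at 12500 ft = 15 − 2 × (12500/1000) = -10°C.
ISA deviation = -13 − (-10) = -3°C.
Density altitude = 12500 + 120 × (-3) = 12140 ft.

12140 ft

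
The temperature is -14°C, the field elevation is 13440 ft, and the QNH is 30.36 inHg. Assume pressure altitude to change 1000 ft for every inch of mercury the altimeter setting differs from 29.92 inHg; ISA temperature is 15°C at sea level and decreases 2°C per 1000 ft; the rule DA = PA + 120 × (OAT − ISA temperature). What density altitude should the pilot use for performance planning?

Pressure altitude = 13440 + (29.92 − 30.36) × 1000 = 13440 + (-440) = 13000 ft.
ISA temperature at 13000 ft = 15 − 2 × (13000/1000) = -11°C.
ISA deviation = -14 − (-11) = -3°C.
Density altitude = 13000 + 120 × (-3) = 12640 ft.

12640 ft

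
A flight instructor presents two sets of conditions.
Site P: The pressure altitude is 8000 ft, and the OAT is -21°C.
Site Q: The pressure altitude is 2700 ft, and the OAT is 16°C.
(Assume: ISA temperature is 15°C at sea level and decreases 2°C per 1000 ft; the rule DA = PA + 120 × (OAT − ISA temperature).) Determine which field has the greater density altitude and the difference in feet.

Site P by 2132 ft

Site P: ISA temp = -1°C, deviation -20°C, DA = 8000 + 120 × (-20) = 5600 ft.
Site Q: ISA temp = 9.6°C, deviation +6.4°C, DA = 2700 + 120 × 6.4 = 3468 ft.
Site P is higher by 5600 − 3468 = 2132 ft.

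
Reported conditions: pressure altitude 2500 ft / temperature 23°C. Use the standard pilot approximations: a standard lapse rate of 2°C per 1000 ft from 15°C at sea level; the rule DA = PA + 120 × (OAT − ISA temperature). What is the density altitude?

4060 ft

ISA temperature at 2500 ft = 15 − 2 × (2500/1000) = 10°C.
ISA deviation = 23 − 10 = +13°C.
Density altitude = 2500 + 120 × (13) = 2500 + (+1560) = 4060 ft.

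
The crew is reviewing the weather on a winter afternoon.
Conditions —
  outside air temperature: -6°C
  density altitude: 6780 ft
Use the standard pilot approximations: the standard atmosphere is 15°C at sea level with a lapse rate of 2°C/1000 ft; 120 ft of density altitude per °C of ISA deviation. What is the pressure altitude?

7500 ft

DA = PA + 120 × (OAT − (15 − 2·PA/1000)) = PA + 120·OAT − 1800 + 0.24·PA = 1.24·PA + 120·OAT − 1800.
So 1.24·PA = 6780 − 120 × (-6) + 1800 = 9300.
PA = 9300 / 1.24 = 7500 ft.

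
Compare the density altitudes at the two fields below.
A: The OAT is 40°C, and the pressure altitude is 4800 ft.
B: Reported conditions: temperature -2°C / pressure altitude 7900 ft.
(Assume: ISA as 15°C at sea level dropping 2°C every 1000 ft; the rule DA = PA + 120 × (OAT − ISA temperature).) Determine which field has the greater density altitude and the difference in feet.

A by 1196 ft

A: ISA temp = 5.4°C, deviation +34.6°C, DA = 4800 + 120 × 34.6 = 8952 ft.
B: ISA temp = -0.8°C, deviation -1.2°C, DA = 7900 + 120 × (-1.2) = 7756 ft.
A is higher by 8952 − 7756 = 1196 ft.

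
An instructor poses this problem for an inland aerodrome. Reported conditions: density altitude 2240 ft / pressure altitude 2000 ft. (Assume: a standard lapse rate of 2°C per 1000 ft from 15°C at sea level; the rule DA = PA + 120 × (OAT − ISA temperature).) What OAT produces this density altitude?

Density altitude − pressure altitude = 2240 − 2000 = +240 ft.
At 120 ft/°C that is an ISA deviation of 240/120 = +2°C.
ISA temperature at 2000 ft = 15 − 2 × (2000/1000) = 11°C.
OAT = ISA + deviation = 11 + (+2) = 13°C.

13°C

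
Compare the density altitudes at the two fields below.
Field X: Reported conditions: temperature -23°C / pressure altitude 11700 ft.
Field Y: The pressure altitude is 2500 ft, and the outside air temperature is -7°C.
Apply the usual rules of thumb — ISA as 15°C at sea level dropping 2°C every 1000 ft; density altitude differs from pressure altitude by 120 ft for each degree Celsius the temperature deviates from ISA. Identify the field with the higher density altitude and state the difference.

Field X: ISA temp = -8.4°C, deviation -14.6°C, DA = 11700 + 120 × (-14.6) = 9948 ft.
Field Y: ISA temp = 10°C, deviation -17°C, DA = 2500 + 120 × (-17) = 460 ft.
Field X is higher by 9948 − 460 = 9488 ft.

Field X by 9488 ft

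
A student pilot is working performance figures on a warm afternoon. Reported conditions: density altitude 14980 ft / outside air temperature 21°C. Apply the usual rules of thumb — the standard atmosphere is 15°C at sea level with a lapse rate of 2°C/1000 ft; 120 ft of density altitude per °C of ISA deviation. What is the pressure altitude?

11500 ft

DA = PA + 120 × (OAT − (15 − 2·PA/1000)) = PA + 120·OAT − 1800 + 0.24·PA = 1.24·PA + 120·OAT − 1800.
So 1.24·PA = 14980 − 120 × 21 + 1800 = 14260.
PA = 14260 / 1.24 = 11500 ft.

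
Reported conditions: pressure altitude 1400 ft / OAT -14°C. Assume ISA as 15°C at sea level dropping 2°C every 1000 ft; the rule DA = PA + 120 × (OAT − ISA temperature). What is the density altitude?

ISA temperature at 1400 ft = 15 − 2 × (1400/1000) = 12.2°C.
ISA deviation = -14 − 12.2 = -26.2°C.
Density altitude = 1400 + 120 × (-26.2) = 1400 + (-3144) = -1744 ft.

-1744 ft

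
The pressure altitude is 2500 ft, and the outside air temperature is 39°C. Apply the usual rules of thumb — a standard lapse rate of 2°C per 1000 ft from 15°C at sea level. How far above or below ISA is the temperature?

ISA+29°C

ISA temperature at 2500 ft = 15 − 2 × (2500/1000) = 10°C.
Deviation = OAT − ISA = 39 − 10 = +29°C.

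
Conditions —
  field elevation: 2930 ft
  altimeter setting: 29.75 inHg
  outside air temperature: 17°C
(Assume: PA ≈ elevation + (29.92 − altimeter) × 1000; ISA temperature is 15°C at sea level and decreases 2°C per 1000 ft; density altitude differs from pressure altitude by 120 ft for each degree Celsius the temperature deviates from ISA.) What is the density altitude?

4084 ft

Pressure altitude = 2930 + (29.92 − 29.75) × 1000 = 2930 + (+170) = 3100 ft.
ISA temperature at 3100 ft = 15 − 2 × (3100/1000) = 8.8°C.
ISA deviation = 17 − 8.8 = +8.2°C.
Density altitude = 3100 + 120 × (8.2) = 4084 ft.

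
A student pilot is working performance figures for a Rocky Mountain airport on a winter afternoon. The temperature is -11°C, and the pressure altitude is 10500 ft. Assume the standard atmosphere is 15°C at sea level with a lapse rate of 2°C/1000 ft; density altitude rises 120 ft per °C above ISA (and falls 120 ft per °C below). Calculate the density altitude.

9900 ft

ISA temperature at 10500 ft = 15 − 2 × (10500/1000) = -6°C.
ISA deviation = -11 − (-6) = -5°C.
Density altitude = 10500 + 120 × (-5) = 10500 + (-600) = 9900 ft.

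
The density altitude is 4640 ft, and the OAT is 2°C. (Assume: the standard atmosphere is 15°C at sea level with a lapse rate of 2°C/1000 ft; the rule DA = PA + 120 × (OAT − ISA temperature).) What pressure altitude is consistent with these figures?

DA = PA + 120 × (OAT − (15 − 2·PA/1000)) = PA + 120·OAT − 1800 + 0.24·PA = 1.24·PA + 120·OAT − 1800.
So 1.24·PA = 4640 − 120 × 2 + 1800 = 6200.
PA = 6200 / 1.24 = 5000 ft.

5000 ft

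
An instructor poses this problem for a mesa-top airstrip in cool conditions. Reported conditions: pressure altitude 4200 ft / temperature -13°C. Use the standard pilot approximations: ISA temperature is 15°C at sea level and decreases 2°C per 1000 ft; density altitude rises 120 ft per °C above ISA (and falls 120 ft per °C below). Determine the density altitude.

1848 ft

ISA temperature at 4200 ft = 15 − 2 × (4200/1000) = 6.6°C.
ISA deviation = -13 − 6.6 = -19.6°C.
Density altitude = 4200 + 120 × (-19.6) = 4200 + (-2352) = 1848 ft.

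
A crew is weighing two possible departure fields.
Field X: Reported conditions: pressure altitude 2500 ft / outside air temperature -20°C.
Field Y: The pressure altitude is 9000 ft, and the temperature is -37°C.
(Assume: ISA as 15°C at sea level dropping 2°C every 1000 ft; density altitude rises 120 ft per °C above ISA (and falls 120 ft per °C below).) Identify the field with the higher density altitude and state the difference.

Field X: ISA temp = 10°C, deviation -30°C, DA = 2500 + 120 × (-30) = -1100 ft.
Field Y: ISA temp = -3°C, deviation -34°C, DA = 9000 + 120 × (-34) = 4920 ft.
Field Y is higher by 4920 − (-1100) = 6020 ft.

Field Y by 6020 ft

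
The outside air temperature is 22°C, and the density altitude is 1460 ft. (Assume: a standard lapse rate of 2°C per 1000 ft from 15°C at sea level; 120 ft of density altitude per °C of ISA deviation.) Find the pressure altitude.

DA = PA + 120 × (OAT − (15 − 2·PA/1000)) = PA + 120·OAT − 1800 + 0.24·PA = 1.24·PA + 120·OAT − 1800.
So 1.24·PA = 1460 − 120 × 22 + 1800 = 620.
PA = 620 / 1.24 = 500 ft.

500 ft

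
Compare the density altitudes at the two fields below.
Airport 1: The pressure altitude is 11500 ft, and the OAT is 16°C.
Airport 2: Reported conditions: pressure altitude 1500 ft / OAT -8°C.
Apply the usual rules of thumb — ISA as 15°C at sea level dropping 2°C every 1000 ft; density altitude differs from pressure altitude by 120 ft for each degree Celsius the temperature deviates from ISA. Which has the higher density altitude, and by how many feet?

Airport 1: ISA temp = -8°C, deviation +24°C, DA = 11500 + 120 × 24 = 14380 ft.
Airport 2: ISA temp = 12°C, deviation -20°C, DA = 1500 + 120 × (-20) = -900 ft.
Airport 1 is higher by 14380 − (-900) = 15280 ft.

Airport 1 by 15280 ft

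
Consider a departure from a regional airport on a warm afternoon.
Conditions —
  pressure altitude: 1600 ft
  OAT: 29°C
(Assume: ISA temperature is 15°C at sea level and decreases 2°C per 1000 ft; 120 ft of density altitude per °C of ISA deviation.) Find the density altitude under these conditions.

3664 ft

ISA temperature at 1600 ft = 15 − 2 × (1600/1000) = 11.8°C.
ISA deviation = 29 − 11.8 = +17.2°C.
Density altitude = 1600 + 120 × (17.2) = 1600 + (+2064) = 3664 ft.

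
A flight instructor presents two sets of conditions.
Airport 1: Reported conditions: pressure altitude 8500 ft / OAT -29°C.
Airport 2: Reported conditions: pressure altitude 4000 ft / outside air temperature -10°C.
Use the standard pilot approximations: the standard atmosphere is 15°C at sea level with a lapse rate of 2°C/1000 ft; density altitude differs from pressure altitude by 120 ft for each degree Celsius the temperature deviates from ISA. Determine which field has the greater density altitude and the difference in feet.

Airport 1: ISA temp = -2°C, deviation -27°C, DA = 8500 + 120 × (-27) = 5260 ft.
Airport 2: ISA temp = 7°C, deviation -17°C, DA = 4000 + 120 × (-17) = 1960 ft.
Airport 1 is higher by 5260 − 1960 = 3300 ft.

Airport 1 by 3300 ft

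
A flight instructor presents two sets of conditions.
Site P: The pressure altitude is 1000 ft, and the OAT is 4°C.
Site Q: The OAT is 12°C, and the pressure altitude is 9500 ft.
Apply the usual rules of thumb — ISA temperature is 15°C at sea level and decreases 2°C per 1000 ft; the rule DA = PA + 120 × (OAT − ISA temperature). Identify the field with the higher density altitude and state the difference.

Site Q by 11500 ft

Site P: ISA temp = 13°C, deviation -9°C, DA = 1000 + 120 × (-9) = -80 ft.
Site Q: ISA temp = -4°C, deviation +16°C, DA = 9500 + 120 × 16 = 11420 ft.
Site Q is higher by 11420 − (-80) = 11500 ft.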